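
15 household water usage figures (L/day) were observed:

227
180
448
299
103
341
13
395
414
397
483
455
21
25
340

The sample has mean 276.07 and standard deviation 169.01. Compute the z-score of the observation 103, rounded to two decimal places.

-1.02

z = (103 − 276.07) / 169.01 = -1.02.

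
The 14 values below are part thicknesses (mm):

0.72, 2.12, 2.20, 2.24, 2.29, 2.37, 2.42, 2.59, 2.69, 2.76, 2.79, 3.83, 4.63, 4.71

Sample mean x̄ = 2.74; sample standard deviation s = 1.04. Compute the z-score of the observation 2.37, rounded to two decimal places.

z = (2.37 − 2.74) / 1.04 = -0.36.

-0.36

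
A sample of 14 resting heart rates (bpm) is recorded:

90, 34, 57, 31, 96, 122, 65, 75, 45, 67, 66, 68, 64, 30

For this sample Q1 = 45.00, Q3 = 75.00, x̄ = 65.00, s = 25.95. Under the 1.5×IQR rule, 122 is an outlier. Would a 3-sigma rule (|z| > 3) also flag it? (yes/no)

no

z = (122 − 65.00) / 25.95 = 2.20.
|z| = 2.20 ≤ 3.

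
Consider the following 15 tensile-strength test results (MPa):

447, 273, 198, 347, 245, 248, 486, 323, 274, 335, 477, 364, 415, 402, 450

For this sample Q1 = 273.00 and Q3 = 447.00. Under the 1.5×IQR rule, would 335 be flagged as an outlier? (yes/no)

no

IQR = Q3 − Q1 = 447.00 − 273.00 = 174.00.
Lower fence = Q1 − 1.5·IQR = 273.00 − 261.00 = 12.00.
Upper fence = Q3 + 1.5·IQR = 447.00 + 261.00 = 708.00.
335 lies within [12.00, 708.00].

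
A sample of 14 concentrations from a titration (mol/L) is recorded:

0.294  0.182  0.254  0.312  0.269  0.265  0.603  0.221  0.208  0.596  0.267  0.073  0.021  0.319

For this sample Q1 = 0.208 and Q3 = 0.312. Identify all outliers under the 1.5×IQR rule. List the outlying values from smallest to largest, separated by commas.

0.021, 0.596, 0.603

IQR = Q3 − Q1 = 0.312 − 0.208 = 0.104.
Lower fence = Q1 − 1.5·IQR = 0.208 − 0.156 = 0.052.
Upper fence = Q3 + 1.5·IQR = 0.312 + 0.156 = 0.468.
0.021 < 0.052 → outlier.
0.596 > 0.468 → outlier.
0.603 > 0.468 → outlier.
All remaining values lie within [0.052, 0.468].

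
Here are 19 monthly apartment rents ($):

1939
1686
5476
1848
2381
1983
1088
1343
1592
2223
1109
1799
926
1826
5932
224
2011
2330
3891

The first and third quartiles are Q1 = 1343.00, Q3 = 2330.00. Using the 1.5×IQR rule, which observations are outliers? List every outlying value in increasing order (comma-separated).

IQR = Q3 − Q1 = 2330.00 − 1343.00 = 987.00.
Lower fence = Q1 − 1.5·IQR = 1343.00 − 1480.50 = -137.50.
Upper fence = Q3 + 1.5·IQR = 2330.00 + 1480.50 = 3810.50.
3891 > 3810.50 → outlier.
5476 > 3810.50 → outlier.
5932 > 3810.50 → outlier.
All remaining values lie within [-137.50, 3810.50].

3891, 5476, 5932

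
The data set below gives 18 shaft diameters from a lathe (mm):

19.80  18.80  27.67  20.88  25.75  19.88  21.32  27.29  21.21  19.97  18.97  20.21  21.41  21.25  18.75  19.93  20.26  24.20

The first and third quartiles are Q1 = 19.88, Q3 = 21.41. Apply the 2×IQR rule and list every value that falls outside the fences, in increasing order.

IQR = Q3 − Q1 = 21.41 − 19.88 = 1.53.
Lower fence = Q1 − 2·IQR = 19.88 − 3.06 = 16.82.
Upper fence = Q3 + 2·IQR = 21.41 + 3.06 = 24.47.
25.75 > 24.47 → outlier.
27.29 > 24.47 → outlier.
27.67 > 24.47 → outlier.
All remaining values lie within [16.82, 24.47].

25.75, 27.29, 27.67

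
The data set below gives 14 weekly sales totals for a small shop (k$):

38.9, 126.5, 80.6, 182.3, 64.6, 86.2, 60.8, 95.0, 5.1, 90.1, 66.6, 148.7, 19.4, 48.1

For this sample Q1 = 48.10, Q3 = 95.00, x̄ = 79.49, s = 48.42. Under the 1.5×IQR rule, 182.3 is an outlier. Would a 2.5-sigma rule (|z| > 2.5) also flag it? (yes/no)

z = (182.3 − 79.49) / 48.42 = 2.12.
|z| = 2.12 ≤ 2.5.

no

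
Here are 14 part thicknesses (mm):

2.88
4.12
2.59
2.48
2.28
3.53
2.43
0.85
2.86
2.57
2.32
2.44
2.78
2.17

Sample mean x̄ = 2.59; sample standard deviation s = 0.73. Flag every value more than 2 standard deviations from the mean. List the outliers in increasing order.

Cutoffs at x̄ ± 2s: 2.59 ± 2·0.73 = [1.13, 4.05].
0.85: z = -2.38, |z| > 2 → outlier.
4.12: z = 2.10, |z| > 2 → outlier.
Every other value lies within [1.13, 4.05].

0.85, 4.12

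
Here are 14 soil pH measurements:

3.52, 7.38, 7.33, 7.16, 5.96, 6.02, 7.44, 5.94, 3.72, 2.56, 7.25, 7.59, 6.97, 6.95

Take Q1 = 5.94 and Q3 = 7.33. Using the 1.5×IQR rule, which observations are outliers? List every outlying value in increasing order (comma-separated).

2.56, 3.52, 3.72

IQR = Q3 − Q1 = 7.33 − 5.94 = 1.39.
Lower fence = Q1 − 1.5·IQR = 5.94 − 2.085 = 3.855.
Upper fence = Q3 + 1.5·IQR = 7.33 + 2.085 = 9.415.
2.56 < 3.855 → outlier.
3.52 < 3.855 → outlier.
3.72 < 3.855 → outlier.
All remaining values lie within [3.855, 9.415].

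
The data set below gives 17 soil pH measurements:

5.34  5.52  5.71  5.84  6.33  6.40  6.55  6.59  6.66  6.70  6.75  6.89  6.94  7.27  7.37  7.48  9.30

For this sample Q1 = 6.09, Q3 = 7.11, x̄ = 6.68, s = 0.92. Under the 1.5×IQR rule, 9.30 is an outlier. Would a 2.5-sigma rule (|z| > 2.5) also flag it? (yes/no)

yes

z = (9.30 − 6.68) / 0.92 = 2.85.
|z| = 2.85 > 2.5.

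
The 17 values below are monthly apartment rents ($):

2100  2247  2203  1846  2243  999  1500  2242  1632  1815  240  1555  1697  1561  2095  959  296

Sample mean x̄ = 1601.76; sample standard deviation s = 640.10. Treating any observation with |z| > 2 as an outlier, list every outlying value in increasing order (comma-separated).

Cutoffs at x̄ ± 2s: 1601.76 ± 2·640.10 = [321.56, 2881.96].
240: z = -2.13, |z| > 2 → outlier.
296: z = -2.04, |z| > 2 → outlier.
Every other value lies within [321.56, 2881.96].

240, 296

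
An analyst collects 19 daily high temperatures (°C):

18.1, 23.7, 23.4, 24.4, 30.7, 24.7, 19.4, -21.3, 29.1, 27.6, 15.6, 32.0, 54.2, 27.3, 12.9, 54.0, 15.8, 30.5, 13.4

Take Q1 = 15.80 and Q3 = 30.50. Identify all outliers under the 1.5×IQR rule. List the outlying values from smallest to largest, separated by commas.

-21.3, 54.0, 54.2

IQR = Q3 − Q1 = 30.50 − 15.80 = 14.70.
Lower fence = Q1 − 1.5·IQR = 15.80 − 22.05 = -6.25.
Upper fence = Q3 + 1.5·IQR = 30.50 + 22.05 = 52.55.
-21.3 < -6.25 → outlier.
54.0 > 52.55 → outlier.
54.2 > 52.55 → outlier.
All remaining values lie within [-6.25, 52.55].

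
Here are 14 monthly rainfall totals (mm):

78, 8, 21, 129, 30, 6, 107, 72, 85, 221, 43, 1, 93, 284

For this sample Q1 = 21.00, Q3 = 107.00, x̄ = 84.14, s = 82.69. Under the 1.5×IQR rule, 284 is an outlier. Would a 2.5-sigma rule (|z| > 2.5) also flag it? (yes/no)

z = (284 − 84.14) / 82.69 = 2.42.
|z| = 2.42 ≤ 2.5.

no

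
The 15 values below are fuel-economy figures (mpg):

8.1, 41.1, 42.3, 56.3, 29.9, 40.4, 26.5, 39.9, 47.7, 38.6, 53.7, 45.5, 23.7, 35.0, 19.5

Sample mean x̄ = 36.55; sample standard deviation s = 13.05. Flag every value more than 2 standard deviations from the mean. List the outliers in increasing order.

8.1

Cutoffs at x̄ ± 2s: 36.55 ± 2·13.05 = [10.45, 62.65].
8.1: z = -2.18, |z| > 2 → outlier.
Every other value lies within [10.45, 62.65].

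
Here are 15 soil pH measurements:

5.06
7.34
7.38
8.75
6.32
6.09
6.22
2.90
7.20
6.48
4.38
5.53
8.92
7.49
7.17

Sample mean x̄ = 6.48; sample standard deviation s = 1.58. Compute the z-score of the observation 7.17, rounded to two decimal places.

z = (7.17 − 6.48) / 1.58 = 0.44.

0.44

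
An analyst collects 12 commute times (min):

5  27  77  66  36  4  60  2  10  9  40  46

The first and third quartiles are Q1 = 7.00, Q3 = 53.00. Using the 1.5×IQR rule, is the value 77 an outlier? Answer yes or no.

IQR = Q3 − Q1 = 53.00 − 7.00 = 46.00.
Lower fence = Q1 − 1.5·IQR = 7.00 − 69.00 = -62.00.
Upper fence = Q3 + 1.5·IQR = 53.00 + 69.00 = 122.00.
77 lies within [-62.00, 122.00].

no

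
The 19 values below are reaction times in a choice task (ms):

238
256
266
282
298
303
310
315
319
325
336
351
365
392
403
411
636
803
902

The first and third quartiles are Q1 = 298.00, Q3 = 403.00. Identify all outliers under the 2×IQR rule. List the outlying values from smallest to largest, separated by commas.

636, 803, 902

IQR = Q3 − Q1 = 403.00 − 298.00 = 105.00.
Lower fence = Q1 − 2·IQR = 298.00 − 210.00 = 88.00.
Upper fence = Q3 + 2·IQR = 403.00 + 210.00 = 613.00.
636 > 613.00 → outlier.
803 > 613.00 → outlier.
902 > 613.00 → outlier.
All remaining values lie within [88.00, 613.00].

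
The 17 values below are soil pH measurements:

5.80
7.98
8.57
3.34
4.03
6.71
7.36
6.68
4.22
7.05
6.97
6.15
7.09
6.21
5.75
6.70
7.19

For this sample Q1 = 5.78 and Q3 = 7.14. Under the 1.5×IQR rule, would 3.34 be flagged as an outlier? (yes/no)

yes

IQR = Q3 − Q1 = 7.14 − 5.78 = 1.36.
Lower fence = Q1 − 1.5·IQR = 5.78 − 2.04 = 3.74.
Upper fence = Q3 + 1.5·IQR = 7.14 + 2.04 = 9.18.
3.34 lies below the lower fence.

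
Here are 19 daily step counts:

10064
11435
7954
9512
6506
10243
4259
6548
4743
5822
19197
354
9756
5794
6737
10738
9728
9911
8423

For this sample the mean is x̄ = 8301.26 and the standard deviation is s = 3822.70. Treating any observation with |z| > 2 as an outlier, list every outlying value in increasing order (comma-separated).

354, 19197

Cutoffs at x̄ ± 2s: 8301.26 ± 2·3822.70 = [655.86, 15946.66].
354: z = -2.08, |z| > 2 → outlier.
19197: z = 2.85, |z| > 2 → outlier.
Every other value lies within [655.86, 15946.66].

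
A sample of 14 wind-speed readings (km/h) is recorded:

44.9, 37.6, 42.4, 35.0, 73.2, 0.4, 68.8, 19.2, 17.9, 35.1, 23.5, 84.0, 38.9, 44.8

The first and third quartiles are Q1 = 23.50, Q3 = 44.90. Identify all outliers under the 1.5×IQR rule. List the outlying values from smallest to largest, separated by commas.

84.0

IQR = Q3 − Q1 = 44.90 − 23.50 = 21.40.
Lower fence = Q1 − 1.5·IQR = 23.50 − 32.10 = -8.60.
Upper fence = Q3 + 1.5·IQR = 44.90 + 32.10 = 77.00.
84.0 > 77.00 → outlier.
All remaining values lie within [-8.60, 77.00].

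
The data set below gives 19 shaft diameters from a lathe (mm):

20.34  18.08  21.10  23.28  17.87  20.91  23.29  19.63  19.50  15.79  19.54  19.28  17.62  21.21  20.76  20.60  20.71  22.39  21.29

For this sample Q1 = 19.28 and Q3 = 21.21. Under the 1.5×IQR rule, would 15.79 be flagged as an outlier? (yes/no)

yes

IQR = Q3 − Q1 = 21.21 − 19.28 = 1.93.
Lower fence = Q1 − 1.5·IQR = 19.28 − 2.895 = 16.385.
Upper fence = Q3 + 1.5·IQR = 21.21 + 2.895 = 24.105.
15.79 lies below the lower fence.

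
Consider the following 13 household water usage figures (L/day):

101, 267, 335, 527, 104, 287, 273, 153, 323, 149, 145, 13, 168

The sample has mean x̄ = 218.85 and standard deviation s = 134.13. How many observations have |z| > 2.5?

0

Cutoffs: x̄ ± 2.5s = [-116.475, 554.175].
Every value lies within the cutoffs.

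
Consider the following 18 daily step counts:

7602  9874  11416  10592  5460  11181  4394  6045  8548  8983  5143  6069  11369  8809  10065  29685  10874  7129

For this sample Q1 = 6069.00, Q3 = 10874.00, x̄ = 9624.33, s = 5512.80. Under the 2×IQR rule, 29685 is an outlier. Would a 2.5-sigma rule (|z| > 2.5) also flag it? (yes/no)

z = (29685 − 9624.33) / 5512.80 = 3.64.
|z| = 3.64 > 2.5.

yes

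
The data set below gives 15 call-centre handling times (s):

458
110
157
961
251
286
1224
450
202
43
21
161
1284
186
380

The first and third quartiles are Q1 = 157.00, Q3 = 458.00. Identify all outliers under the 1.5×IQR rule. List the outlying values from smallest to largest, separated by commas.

961, 1224, 1284

IQR = Q3 − Q1 = 458.00 − 157.00 = 301.00.
Lower fence = Q1 − 1.5·IQR = 157.00 − 451.50 = -294.50.
Upper fence = Q3 + 1.5·IQR = 458.00 + 451.50 = 909.50.
961 > 909.50 → outlier.
1224 > 909.50 → outlier.
1284 > 909.50 → outlier.
All remaining values lie within [-294.50, 909.50].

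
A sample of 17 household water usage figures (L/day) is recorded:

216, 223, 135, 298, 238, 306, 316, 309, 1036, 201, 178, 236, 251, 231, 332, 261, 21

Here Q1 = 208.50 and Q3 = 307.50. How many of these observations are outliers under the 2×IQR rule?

IQR = 99.00; fences at 208.50 − 198.00 = 10.50 and 307.50 + 198.00 = 505.50.
Outside the cutoffs: 1036.

1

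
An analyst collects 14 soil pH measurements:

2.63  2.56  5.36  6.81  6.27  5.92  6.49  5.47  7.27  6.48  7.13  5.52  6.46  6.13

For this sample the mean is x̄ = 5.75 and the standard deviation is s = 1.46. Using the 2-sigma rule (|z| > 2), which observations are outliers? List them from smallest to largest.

Cutoffs at x̄ ± 2s: 5.75 ± 2·1.46 = [2.83, 8.67].
2.56: z = -2.18, |z| > 2 → outlier.
2.63: z = -2.14, |z| > 2 → outlier.
Every other value lies within [2.83, 8.67].

2.56, 2.63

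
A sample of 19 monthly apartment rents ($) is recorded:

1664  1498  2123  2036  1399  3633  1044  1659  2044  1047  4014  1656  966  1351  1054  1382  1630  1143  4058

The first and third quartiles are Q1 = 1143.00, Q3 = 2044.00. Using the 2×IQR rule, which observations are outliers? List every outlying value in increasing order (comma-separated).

4014, 4058

IQR = Q3 − Q1 = 2044.00 − 1143.00 = 901.00.
Lower fence = Q1 − 2·IQR = 1143.00 − 1802.00 = -659.00.
Upper fence = Q3 + 2·IQR = 2044.00 + 1802.00 = 3846.00.
4014 > 3846.00 → outlier.
4058 > 3846.00 → outlier.
All remaining values lie within [-659.00, 3846.00].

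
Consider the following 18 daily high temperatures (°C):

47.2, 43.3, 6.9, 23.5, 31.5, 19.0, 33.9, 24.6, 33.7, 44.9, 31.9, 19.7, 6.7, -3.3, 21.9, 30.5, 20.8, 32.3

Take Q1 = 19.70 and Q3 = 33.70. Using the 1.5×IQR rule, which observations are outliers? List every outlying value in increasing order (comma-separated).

IQR = Q3 − Q1 = 33.70 − 19.70 = 14.00.
Lower fence = Q1 − 1.5·IQR = 19.70 − 21.00 = -1.30.
Upper fence = Q3 + 1.5·IQR = 33.70 + 21.00 = 54.70.
-3.3 < -1.30 → outlier.
All remaining values lie within [-1.30, 54.70].

-3.3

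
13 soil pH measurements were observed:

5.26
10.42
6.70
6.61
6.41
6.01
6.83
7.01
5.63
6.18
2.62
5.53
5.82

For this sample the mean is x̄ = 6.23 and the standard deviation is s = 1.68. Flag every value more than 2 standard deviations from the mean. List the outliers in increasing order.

Cutoffs at x̄ ± 2s: 6.23 ± 2·1.68 = [2.87, 9.59].
2.62: z = -2.15, |z| > 2 → outlier.
10.42: z = 2.49, |z| > 2 → outlier.
Every other value lies within [2.87, 9.59].

2.62, 10.42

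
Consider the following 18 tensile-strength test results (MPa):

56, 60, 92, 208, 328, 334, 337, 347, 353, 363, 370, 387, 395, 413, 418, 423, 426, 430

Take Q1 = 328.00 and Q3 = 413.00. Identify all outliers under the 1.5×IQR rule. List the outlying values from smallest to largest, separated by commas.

IQR = Q3 − Q1 = 413.00 − 328.00 = 85.00.
Lower fence = Q1 − 1.5·IQR = 328.00 − 127.50 = 200.50.
Upper fence = Q3 + 1.5·IQR = 413.00 + 127.50 = 540.50.
56 < 200.50 → outlier.
60 < 200.50 → outlier.
92 < 200.50 → outlier.
All remaining values lie within [200.50, 540.50].

56, 60, 92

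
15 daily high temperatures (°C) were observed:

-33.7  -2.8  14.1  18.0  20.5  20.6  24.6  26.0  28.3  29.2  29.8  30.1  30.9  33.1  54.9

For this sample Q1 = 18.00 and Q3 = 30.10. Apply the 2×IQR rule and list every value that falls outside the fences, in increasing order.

-33.7, 54.9

IQR = Q3 − Q1 = 30.10 − 18.00 = 12.10.
Lower fence = Q1 − 2·IQR = 18.00 − 24.20 = -6.20.
Upper fence = Q3 + 2·IQR = 30.10 + 24.20 = 54.30.
-33.7 < -6.20 → outlier.
54.9 > 54.30 → outlier.
All remaining values lie within [-6.20, 54.30].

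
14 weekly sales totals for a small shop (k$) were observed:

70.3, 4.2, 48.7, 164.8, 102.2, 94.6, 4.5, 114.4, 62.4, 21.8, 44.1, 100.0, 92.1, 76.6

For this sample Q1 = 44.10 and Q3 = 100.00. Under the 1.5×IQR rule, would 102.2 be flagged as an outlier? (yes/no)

IQR = Q3 − Q1 = 100.00 − 44.10 = 55.90.
Lower fence = Q1 − 1.5·IQR = 44.10 − 83.85 = -39.75.
Upper fence = Q3 + 1.5·IQR = 100.00 + 83.85 = 183.85.
102.2 lies within [-39.75, 183.85].

no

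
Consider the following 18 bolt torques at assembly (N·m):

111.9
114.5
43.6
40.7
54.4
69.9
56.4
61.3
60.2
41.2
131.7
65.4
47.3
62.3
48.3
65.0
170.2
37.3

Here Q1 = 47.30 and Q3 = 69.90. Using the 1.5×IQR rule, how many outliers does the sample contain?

IQR = 22.60; fences at 47.30 − 33.90 = 13.40 and 69.90 + 33.90 = 103.80.
Outside the cutoffs: 111.9, 114.5, 131.7, 170.2.

4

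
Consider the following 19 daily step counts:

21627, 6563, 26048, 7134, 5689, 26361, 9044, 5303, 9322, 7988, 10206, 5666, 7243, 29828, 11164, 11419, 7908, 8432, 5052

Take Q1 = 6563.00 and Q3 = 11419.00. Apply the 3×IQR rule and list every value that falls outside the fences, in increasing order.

IQR = Q3 − Q1 = 11419.00 − 6563.00 = 4856.00.
Lower fence = Q1 − 3·IQR = 6563.00 − 14568.00 = -8005.00.
Upper fence = Q3 + 3·IQR = 11419.00 + 14568.00 = 25987.00.
26048 > 25987.00 → outlier.
26361 > 25987.00 → outlier.
29828 > 25987.00 → outlier.
All remaining values lie within [-8005.00, 25987.00].

26048, 26361, 29828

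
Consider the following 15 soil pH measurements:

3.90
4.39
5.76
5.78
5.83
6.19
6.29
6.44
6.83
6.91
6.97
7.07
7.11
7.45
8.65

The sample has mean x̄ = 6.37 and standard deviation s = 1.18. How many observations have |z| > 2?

Cutoffs: x̄ ± 2s = [4.01, 8.73].
Outside the cutoffs: 3.90.

1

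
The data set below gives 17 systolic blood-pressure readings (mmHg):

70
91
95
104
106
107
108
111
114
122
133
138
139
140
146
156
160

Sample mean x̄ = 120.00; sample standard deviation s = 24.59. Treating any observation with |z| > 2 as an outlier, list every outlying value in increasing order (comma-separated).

Cutoffs at x̄ ± 2s: 120.00 ± 2·24.59 = [70.82, 169.18].
70: z = -2.03, |z| > 2 → outlier.
Every other value lies within [70.82, 169.18].

70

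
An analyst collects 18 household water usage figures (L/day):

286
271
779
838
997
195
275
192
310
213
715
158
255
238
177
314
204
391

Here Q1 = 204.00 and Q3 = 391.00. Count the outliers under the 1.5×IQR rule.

4

IQR = 187.00; fences at 204.00 − 280.50 = -76.50 and 391.00 + 280.50 = 671.50.
Outside the cutoffs: 715, 779, 838, 997.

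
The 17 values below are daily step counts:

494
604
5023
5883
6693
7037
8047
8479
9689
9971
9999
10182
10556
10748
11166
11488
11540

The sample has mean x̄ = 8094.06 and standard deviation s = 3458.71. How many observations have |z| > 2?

Cutoffs: x̄ ± 2s = [1176.64, 15011.48].
Outside the cutoffs: 494, 604.

2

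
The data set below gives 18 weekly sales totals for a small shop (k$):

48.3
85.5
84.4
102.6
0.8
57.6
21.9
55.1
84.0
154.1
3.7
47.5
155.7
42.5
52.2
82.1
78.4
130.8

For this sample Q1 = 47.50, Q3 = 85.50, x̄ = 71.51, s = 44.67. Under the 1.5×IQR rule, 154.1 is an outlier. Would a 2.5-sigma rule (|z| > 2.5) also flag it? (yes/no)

no

z = (154.1 − 71.51) / 44.67 = 1.85.
|z| = 1.85 ≤ 2.5.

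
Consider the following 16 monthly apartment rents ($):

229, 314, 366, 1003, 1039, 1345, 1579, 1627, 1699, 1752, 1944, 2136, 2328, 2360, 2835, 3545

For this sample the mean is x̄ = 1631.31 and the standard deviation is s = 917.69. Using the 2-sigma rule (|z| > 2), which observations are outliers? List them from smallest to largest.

3545

Cutoffs at x̄ ± 2s: 1631.31 ± 2·917.69 = [-204.07, 3466.69].
3545: z = 2.09, |z| > 2 → outlier.
Every other value lies within [-204.07, 3466.69].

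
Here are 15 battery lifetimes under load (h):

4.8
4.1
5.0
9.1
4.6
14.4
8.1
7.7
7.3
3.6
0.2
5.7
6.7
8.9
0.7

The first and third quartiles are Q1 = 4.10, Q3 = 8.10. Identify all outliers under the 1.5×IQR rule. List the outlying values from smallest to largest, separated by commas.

14.4

IQR = Q3 − Q1 = 8.10 − 4.10 = 4.00.
Lower fence = Q1 − 1.5·IQR = 4.10 − 6.00 = -1.90.
Upper fence = Q3 + 1.5·IQR = 8.10 + 6.00 = 14.10.
14.4 > 14.10 → outlier.
All remaining values lie within [-1.90, 14.10].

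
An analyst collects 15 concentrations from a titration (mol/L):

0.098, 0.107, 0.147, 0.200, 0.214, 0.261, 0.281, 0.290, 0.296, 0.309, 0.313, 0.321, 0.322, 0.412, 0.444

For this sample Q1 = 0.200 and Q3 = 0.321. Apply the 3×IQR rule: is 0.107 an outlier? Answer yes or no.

IQR = Q3 − Q1 = 0.321 − 0.200 = 0.121.
Lower fence = Q1 − 3·IQR = 0.200 − 0.363 = -0.163.
Upper fence = Q3 + 3·IQR = 0.321 + 0.363 = 0.684.
0.107 lies within [-0.163, 0.684].

no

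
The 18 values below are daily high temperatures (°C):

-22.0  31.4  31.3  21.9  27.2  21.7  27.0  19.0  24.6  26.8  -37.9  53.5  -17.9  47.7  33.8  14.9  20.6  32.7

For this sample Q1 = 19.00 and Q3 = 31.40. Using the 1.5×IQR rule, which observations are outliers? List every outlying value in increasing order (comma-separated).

IQR = Q3 − Q1 = 31.40 − 19.00 = 12.40.
Lower fence = Q1 − 1.5·IQR = 19.00 − 18.60 = 0.40.
Upper fence = Q3 + 1.5·IQR = 31.40 + 18.60 = 50.00.
-37.9 < 0.40 → outlier.
-22.0 < 0.40 → outlier.
-17.9 < 0.40 → outlier.
53.5 > 50.00 → outlier.
All remaining values lie within [0.40, 50.00].

-37.9, -22.0, -17.9, 53.5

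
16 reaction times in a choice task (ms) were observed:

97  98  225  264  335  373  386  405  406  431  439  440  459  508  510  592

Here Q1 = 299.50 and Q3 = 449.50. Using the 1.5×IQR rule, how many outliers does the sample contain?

IQR = 150.00; fences at 299.50 − 225.00 = 74.50 and 449.50 + 225.00 = 674.50.
Every value lies within the cutoffs.

0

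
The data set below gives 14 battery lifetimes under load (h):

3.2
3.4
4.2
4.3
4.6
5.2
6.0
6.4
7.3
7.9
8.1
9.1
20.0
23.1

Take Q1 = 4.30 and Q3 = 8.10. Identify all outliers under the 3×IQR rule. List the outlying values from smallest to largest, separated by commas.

IQR = Q3 − Q1 = 8.10 − 4.30 = 3.80.
Lower fence = Q1 − 3·IQR = 4.30 − 11.40 = -7.10.
Upper fence = Q3 + 3·IQR = 8.10 + 11.40 = 19.50.
20.0 > 19.50 → outlier.
23.1 > 19.50 → outlier.
All remaining values lie within [-7.10, 19.50].

20.0, 23.1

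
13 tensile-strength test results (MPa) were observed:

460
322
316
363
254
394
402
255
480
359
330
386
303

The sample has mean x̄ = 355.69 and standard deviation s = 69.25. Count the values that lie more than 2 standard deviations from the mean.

0

Cutoffs: x̄ ± 2s = [217.19, 494.19].
Every value lies within the cutoffs.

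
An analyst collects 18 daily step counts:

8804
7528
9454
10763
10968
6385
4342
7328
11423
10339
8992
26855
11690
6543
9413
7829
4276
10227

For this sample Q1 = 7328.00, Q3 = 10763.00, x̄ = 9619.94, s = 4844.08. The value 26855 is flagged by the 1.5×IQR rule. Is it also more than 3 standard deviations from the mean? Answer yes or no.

yes

z = (26855 − 9619.94) / 4844.08 = 3.56.
|z| = 3.56 > 3.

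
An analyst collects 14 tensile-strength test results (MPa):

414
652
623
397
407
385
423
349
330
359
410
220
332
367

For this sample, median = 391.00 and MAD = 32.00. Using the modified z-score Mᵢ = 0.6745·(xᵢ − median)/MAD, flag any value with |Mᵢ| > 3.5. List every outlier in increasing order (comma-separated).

220, 623, 652

|Mᵢ| > 3.5 ⇔ |xᵢ − 391.00| > 3.5·32.00/0.6745 = 166.05.
So outliers lie outside [224.95, 557.05].
220: M = -3.60 → outlier.
623: M = 4.89 → outlier.
652: M = 5.50 → outlier.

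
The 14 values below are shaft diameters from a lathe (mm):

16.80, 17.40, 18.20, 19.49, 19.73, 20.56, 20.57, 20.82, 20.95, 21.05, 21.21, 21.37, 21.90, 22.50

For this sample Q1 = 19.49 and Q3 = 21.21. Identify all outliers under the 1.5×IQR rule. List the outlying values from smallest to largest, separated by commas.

IQR = Q3 − Q1 = 21.21 − 19.49 = 1.72.
Lower fence = Q1 − 1.5·IQR = 19.49 − 2.58 = 16.91.
Upper fence = Q3 + 1.5·IQR = 21.21 + 2.58 = 23.79.
16.80 < 16.91 → outlier.
All remaining values lie within [16.91, 23.79].

16.80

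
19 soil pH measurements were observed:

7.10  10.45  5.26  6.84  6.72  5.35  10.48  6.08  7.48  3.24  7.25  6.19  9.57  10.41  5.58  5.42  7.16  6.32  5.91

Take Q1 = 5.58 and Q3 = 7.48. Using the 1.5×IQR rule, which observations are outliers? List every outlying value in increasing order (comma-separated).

10.41, 10.45, 10.48

IQR = Q3 − Q1 = 7.48 − 5.58 = 1.90.
Lower fence = Q1 − 1.5·IQR = 5.58 − 2.85 = 2.73.
Upper fence = Q3 + 1.5·IQR = 7.48 + 2.85 = 10.33.
10.41 > 10.33 → outlier.
10.45 > 10.33 → outlier.
10.48 > 10.33 → outlier.
All remaining values lie within [2.73, 10.33].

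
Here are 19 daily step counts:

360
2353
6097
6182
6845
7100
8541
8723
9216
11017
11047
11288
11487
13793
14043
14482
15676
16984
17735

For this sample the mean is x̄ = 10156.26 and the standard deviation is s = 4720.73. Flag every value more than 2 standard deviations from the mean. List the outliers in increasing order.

360

Cutoffs at x̄ ± 2s: 10156.26 ± 2·4720.73 = [714.80, 19597.72].
360: z = -2.08, |z| > 2 → outlier.
Every other value lies within [714.80, 19597.72].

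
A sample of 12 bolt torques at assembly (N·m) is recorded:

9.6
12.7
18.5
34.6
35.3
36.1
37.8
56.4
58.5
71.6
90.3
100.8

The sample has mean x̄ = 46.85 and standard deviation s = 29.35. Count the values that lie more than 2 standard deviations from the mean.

0

Cutoffs: x̄ ± 2s = [-11.85, 105.55].
Every value lies within the cutoffs.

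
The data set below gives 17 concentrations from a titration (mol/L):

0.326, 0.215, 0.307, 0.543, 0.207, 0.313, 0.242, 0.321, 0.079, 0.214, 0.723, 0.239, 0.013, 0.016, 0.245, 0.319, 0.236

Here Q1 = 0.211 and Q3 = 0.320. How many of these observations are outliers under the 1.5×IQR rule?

IQR = 0.109; fences at 0.211 − 0.1635 = 0.0475 and 0.320 + 0.1635 = 0.4835.
Outside the cutoffs: 0.013, 0.016, 0.543, 0.723.

4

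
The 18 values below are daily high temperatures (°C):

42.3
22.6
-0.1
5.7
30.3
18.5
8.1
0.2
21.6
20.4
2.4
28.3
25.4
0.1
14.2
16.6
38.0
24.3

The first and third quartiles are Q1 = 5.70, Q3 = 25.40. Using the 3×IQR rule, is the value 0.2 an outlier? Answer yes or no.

IQR = Q3 − Q1 = 25.40 − 5.70 = 19.70.
Lower fence = Q1 − 3·IQR = 5.70 − 59.10 = -53.40.
Upper fence = Q3 + 3·IQR = 25.40 + 59.10 = 84.50.
0.2 lies within [-53.40, 84.50].

no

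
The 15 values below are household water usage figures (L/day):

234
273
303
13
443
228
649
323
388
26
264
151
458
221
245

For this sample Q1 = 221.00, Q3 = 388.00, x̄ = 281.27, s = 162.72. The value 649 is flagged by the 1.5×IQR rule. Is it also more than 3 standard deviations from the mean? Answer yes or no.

z = (649 − 281.27) / 162.72 = 2.26.
|z| = 2.26 ≤ 3.

no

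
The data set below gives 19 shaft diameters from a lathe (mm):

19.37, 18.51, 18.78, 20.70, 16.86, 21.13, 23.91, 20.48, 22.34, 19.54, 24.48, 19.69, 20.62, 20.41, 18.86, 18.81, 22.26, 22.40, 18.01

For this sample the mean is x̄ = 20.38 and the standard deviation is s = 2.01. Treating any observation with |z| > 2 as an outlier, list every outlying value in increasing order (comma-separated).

24.48

Cutoffs at x̄ ± 2s: 20.38 ± 2·2.01 = [16.36, 24.40].
24.48: z = 2.04, |z| > 2 → outlier.
Every other value lies within [16.36, 24.40].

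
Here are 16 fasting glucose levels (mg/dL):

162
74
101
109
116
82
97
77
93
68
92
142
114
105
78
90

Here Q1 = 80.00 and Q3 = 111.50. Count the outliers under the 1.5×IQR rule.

1

IQR = 31.50; fences at 80.00 − 47.25 = 32.75 and 111.50 + 47.25 = 158.75.
Outside the cutoffs: 162.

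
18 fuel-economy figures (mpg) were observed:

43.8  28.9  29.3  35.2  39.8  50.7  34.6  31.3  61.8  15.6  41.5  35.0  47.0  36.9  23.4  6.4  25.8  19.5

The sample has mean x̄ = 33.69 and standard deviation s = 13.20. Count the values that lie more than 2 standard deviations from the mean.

2

Cutoffs: x̄ ± 2s = [7.29, 60.09].
Outside the cutoffs: 6.4, 61.8.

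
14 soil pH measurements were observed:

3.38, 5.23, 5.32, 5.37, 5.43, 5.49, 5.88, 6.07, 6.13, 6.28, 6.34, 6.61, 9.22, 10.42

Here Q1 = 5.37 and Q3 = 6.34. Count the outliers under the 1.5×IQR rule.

IQR = 0.97; fences at 5.37 − 1.455 = 3.915 and 6.34 + 1.455 = 7.795.
Outside the cutoffs: 3.38, 9.22, 10.42.

3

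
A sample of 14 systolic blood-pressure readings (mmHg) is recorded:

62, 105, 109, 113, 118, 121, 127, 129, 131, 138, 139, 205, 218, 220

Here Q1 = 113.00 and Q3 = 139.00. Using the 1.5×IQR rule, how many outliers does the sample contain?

4

IQR = 26.00; fences at 113.00 − 39.00 = 74.00 and 139.00 + 39.00 = 178.00.
Outside the cutoffs: 62, 205, 218, 220.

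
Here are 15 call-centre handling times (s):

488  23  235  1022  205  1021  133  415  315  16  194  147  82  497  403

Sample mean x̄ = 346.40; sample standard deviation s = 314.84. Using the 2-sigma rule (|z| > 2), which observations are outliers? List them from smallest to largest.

1021, 1022

Cutoffs at x̄ ± 2s: 346.40 ± 2·314.84 = [-283.28, 976.08].
1021: z = 2.14, |z| > 2 → outlier.
1022: z = 2.15, |z| > 2 → outlier.
Every other value lies within [-283.28, 976.08].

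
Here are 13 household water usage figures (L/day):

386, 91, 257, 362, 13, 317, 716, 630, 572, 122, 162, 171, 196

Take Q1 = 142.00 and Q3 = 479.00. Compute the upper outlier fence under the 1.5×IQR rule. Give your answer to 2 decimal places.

984.50

IQR = Q3 − Q1 = 479.00 − 142.00 = 337.00.
Lower fence = Q1 − 1.5·IQR = 142.00 − 505.50 = -363.50.
Upper fence = Q3 + 1.5·IQR = 479.00 + 505.50 = 984.50.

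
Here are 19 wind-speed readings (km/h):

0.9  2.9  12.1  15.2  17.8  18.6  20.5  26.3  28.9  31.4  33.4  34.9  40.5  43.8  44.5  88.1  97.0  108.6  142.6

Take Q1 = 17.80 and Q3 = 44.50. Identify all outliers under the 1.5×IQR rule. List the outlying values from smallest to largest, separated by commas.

88.1, 97.0, 108.6, 142.6

IQR = Q3 − Q1 = 44.50 − 17.80 = 26.70.
Lower fence = Q1 − 1.5·IQR = 17.80 − 40.05 = -22.25.
Upper fence = Q3 + 1.5·IQR = 44.50 + 40.05 = 84.55.
88.1 > 84.55 → outlier.
97.0 > 84.55 → outlier.
108.6 > 84.55 → outlier.
142.6 > 84.55 → outlier.
All remaining values lie within [-22.25, 84.55].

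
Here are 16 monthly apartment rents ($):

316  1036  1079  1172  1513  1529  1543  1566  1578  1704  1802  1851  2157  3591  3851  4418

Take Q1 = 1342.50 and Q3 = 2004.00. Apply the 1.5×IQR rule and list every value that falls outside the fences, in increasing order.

316, 3591, 3851, 4418

IQR = Q3 − Q1 = 2004.00 − 1342.50 = 661.50.
Lower fence = Q1 − 1.5·IQR = 1342.50 − 992.25 = 350.25.
Upper fence = Q3 + 1.5·IQR = 2004.00 + 992.25 = 2996.25.
316 < 350.25 → outlier.
3591 > 2996.25 → outlier.
3851 > 2996.25 → outlier.
4418 > 2996.25 → outlier.
All remaining values lie within [350.25, 2996.25].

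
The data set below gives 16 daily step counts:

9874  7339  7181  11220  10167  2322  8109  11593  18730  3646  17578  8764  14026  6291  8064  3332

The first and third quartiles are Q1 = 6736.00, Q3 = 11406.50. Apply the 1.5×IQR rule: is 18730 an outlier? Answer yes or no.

IQR = Q3 − Q1 = 11406.50 − 6736.00 = 4670.50.
Lower fence = Q1 − 1.5·IQR = 6736.00 − 7005.75 = -269.75.
Upper fence = Q3 + 1.5·IQR = 11406.50 + 7005.75 = 18412.25.
18730 lies above the upper fence.

yes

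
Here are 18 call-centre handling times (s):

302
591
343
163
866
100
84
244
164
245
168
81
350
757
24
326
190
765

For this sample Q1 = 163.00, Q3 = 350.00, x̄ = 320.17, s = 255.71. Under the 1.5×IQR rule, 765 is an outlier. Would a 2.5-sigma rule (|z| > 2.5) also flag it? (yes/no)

z = (765 − 320.17) / 255.71 = 1.74.
|z| = 1.74 ≤ 2.5.

no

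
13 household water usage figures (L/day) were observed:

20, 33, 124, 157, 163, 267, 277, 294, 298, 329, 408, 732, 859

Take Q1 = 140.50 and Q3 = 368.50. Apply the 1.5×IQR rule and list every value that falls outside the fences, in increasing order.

732, 859

IQR = Q3 − Q1 = 368.50 − 140.50 = 228.00.
Lower fence = Q1 − 1.5·IQR = 140.50 − 342.00 = -201.50.
Upper fence = Q3 + 1.5·IQR = 368.50 + 342.00 = 710.50.
732 > 710.50 → outlier.
859 > 710.50 → outlier.
All remaining values lie within [-201.50, 710.50].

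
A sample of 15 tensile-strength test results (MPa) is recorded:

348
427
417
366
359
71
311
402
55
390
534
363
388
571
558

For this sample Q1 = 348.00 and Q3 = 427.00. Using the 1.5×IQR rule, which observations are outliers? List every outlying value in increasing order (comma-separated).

55, 71, 558, 571

IQR = Q3 − Q1 = 427.00 − 348.00 = 79.00.
Lower fence = Q1 − 1.5·IQR = 348.00 − 118.50 = 229.50.
Upper fence = Q3 + 1.5·IQR = 427.00 + 118.50 = 545.50.
55 < 229.50 → outlier.
71 < 229.50 → outlier.
558 > 545.50 → outlier.
571 > 545.50 → outlier.
All remaining values lie within [229.50, 545.50].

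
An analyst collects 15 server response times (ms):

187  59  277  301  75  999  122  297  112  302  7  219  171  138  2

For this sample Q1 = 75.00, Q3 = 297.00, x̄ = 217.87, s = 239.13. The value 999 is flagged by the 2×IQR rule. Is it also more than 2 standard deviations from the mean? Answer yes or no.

yes

z = (999 − 217.87) / 239.13 = 3.27.
|z| = 3.27 > 2.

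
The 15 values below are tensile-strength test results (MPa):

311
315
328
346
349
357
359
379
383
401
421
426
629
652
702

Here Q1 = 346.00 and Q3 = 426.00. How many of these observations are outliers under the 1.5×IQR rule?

3

IQR = 80.00; fences at 346.00 − 120.00 = 226.00 and 426.00 + 120.00 = 546.00.
Outside the cutoffs: 629, 652, 702.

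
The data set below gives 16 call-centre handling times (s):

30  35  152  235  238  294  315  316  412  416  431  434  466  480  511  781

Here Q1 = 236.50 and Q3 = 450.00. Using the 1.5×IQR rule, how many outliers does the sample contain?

IQR = 213.50; fences at 236.50 − 320.25 = -83.75 and 450.00 + 320.25 = 770.25.
Outside the cutoffs: 781.

1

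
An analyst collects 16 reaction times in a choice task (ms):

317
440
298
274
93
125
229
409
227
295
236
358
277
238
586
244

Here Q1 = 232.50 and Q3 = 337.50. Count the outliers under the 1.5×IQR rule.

1

IQR = 105.00; fences at 232.50 − 157.50 = 75.00 and 337.50 + 157.50 = 495.00.
Outside the cutoffs: 586.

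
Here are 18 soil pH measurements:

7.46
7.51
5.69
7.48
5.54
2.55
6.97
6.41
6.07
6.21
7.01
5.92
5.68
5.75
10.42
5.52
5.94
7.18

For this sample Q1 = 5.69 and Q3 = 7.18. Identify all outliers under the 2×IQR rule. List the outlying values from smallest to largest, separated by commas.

2.55, 10.42

IQR = Q3 − Q1 = 7.18 − 5.69 = 1.49.
Lower fence = Q1 − 2·IQR = 5.69 − 2.98 = 2.71.
Upper fence = Q3 + 2·IQR = 7.18 + 2.98 = 10.16.
2.55 < 2.71 → outlier.
10.42 > 10.16 → outlier.
All remaining values lie within [2.71, 10.16].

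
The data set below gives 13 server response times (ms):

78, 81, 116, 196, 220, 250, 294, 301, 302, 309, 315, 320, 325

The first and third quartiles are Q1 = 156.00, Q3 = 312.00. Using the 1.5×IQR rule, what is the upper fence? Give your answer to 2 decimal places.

IQR = Q3 − Q1 = 312.00 − 156.00 = 156.00.
Lower fence = Q1 − 1.5·IQR = 156.00 − 234.00 = -78.00.
Upper fence = Q3 + 1.5·IQR = 312.00 + 234.00 = 546.00.

546.00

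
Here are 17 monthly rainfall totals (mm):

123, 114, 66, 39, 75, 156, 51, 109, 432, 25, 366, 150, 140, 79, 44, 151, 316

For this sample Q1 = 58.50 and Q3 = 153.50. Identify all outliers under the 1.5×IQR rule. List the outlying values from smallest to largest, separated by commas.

316, 366, 432

IQR = Q3 − Q1 = 153.50 − 58.50 = 95.00.
Lower fence = Q1 − 1.5·IQR = 58.50 − 142.50 = -84.00.
Upper fence = Q3 + 1.5·IQR = 153.50 + 142.50 = 296.00.
316 > 296.00 → outlier.
366 > 296.00 → outlier.
432 > 296.00 → outlier.
All remaining values lie within [-84.00, 296.00].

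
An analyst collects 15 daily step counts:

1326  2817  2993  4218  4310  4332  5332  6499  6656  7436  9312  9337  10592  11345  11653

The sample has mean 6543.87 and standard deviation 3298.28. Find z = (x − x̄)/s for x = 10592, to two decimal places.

1.23

z = (10592 − 6543.87) / 3298.28 = 1.23.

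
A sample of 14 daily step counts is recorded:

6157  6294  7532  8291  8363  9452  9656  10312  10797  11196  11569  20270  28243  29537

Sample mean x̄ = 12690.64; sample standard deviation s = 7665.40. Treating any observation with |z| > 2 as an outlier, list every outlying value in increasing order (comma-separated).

28243, 29537

Cutoffs at x̄ ± 2s: 12690.64 ± 2·7665.40 = [-2640.16, 28021.44].
28243: z = 2.03, |z| > 2 → outlier.
29537: z = 2.20, |z| > 2 → outlier.
Every other value lies within [-2640.16, 28021.44].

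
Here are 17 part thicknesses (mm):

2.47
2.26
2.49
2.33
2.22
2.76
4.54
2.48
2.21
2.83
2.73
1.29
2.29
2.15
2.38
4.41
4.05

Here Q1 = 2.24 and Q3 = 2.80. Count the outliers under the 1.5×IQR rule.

IQR = 0.56; fences at 2.24 − 0.84 = 1.40 and 2.80 + 0.84 = 3.64.
Outside the cutoffs: 1.29, 4.05, 4.41, 4.54.

4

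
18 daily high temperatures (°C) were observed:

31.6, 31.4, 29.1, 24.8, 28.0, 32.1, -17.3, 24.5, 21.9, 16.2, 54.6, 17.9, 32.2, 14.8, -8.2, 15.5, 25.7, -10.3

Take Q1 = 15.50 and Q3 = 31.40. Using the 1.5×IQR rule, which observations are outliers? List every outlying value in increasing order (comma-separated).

-17.3, -10.3

IQR = Q3 − Q1 = 31.40 − 15.50 = 15.90.
Lower fence = Q1 − 1.5·IQR = 15.50 − 23.85 = -8.35.
Upper fence = Q3 + 1.5·IQR = 31.40 + 23.85 = 55.25.
-17.3 < -8.35 → outlier.
-10.3 < -8.35 → outlier.
All remaining values lie within [-8.35, 55.25].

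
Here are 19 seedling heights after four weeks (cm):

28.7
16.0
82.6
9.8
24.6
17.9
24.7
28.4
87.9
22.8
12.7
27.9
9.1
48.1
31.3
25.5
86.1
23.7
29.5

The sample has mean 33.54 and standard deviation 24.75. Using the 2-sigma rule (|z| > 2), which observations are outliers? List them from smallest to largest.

86.1, 87.9

Cutoffs at x̄ ± 2s: 33.54 ± 2·24.75 = [-15.96, 83.04].
86.1: z = 2.12, |z| > 2 → outlier.
87.9: z = 2.20, |z| > 2 → outlier.
Every other value lies within [-15.96, 83.04].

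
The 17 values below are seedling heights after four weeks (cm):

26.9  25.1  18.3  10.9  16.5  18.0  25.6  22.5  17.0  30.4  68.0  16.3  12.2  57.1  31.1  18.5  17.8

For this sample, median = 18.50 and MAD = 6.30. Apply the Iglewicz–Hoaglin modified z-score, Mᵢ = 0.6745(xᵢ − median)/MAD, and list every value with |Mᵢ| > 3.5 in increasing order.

57.1, 68.0

|Mᵢ| > 3.5 ⇔ |xᵢ − 18.50| > 3.5·6.30/0.6745 = 32.69.
So outliers lie outside [-14.19, 51.19].
57.1: M = 4.13 → outlier.
68.0: M = 5.30 → outlier.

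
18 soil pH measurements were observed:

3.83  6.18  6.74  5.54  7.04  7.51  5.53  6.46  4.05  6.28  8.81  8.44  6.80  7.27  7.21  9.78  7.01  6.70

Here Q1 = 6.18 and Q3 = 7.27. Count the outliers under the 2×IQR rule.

IQR = 1.09; fences at 6.18 − 2.18 = 4.00 and 7.27 + 2.18 = 9.45.
Outside the cutoffs: 3.83, 9.78.

2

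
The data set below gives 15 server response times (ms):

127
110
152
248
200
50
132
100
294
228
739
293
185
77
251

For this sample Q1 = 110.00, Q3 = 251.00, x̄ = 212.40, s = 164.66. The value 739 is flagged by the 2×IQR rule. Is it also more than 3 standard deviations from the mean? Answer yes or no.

yes

z = (739 − 212.40) / 164.66 = 3.20.
|z| = 3.20 > 3.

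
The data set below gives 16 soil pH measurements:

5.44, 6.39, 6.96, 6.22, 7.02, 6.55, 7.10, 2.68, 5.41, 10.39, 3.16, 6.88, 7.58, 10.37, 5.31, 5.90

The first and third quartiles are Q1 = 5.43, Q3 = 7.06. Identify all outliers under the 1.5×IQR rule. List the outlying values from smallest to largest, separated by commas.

IQR = Q3 − Q1 = 7.06 − 5.43 = 1.63.
Lower fence = Q1 − 1.5·IQR = 5.43 − 2.445 = 2.985.
Upper fence = Q3 + 1.5·IQR = 7.06 + 2.445 = 9.505.
2.68 < 2.985 → outlier.
10.37 > 9.505 → outlier.
10.39 > 9.505 → outlier.
All remaining values lie within [2.985, 9.505].

2.68, 10.37, 10.39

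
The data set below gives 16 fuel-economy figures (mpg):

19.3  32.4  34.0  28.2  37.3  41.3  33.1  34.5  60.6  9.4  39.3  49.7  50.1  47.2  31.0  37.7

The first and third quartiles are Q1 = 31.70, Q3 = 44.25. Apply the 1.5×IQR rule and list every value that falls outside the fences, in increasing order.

IQR = Q3 − Q1 = 44.25 − 31.70 = 12.55.
Lower fence = Q1 − 1.5·IQR = 31.70 − 18.825 = 12.875.
Upper fence = Q3 + 1.5·IQR = 44.25 + 18.825 = 63.075.
9.4 < 12.875 → outlier.
All remaining values lie within [12.875, 63.075].

9.4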